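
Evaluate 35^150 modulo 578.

By square-and-multiply:
150 in binary is 10010110, i.e. 150 = 128 + 16 + 4 + 2.
35^1 ≡ 35 (mod 578)
35^2 ≡ 35^2 = 1225 ≡ 69 (mod 578)
35^4 ≡ 69^2 = 4761 ≡ 137 (mod 578)
35^8 ≡ 137^2 = 18769 ≡ 273 (mod 578)
35^16 ≡ 273^2 = 74529 ≡ 545 (mod 578)
35^32 ≡ 545^2 = 297025 ≡ 511 (mod 578)
35^64 ≡ 511^2 = 261121 ≡ 443 (mod 578)
35^128 ≡ 443^2 = 196249 ≡ 307 (mod 578)
35^150 = 35^128 · 35^16 · 35^4 · 35^2 ≡ 307 · 545 · 137 · 69 (mod 578).
Accumulate the product:
307 · 545 = 167315 ≡ 273
273 · 137 = 37401 ≡ 409
409 · 69 = 28221 ≡ 477

477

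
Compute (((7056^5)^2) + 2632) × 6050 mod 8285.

(7056)^5 ≡ 371 (mod 8285)
(371)^2 ≡ 5081 (mod 8285)
5081 + 2632 = 7713
7713 × 6050 = 46663650 ≡ 2530 (mod 8285)

2530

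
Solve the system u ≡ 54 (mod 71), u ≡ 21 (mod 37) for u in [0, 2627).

835

71⁻¹ mod 37: 71·12 ≡ 1 (mod 37), so 71⁻¹ ≡ 12.
u = 54 + 71·((21 − 54)·12 mod 37) = 54 + 71·11 = 835.
Check: 835 mod 71 = 54, 835 mod 37 = 21. ✓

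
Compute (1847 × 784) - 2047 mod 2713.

2685

1847 × 784 = 1448048 ≡ 2019 (mod 2713)
2019 - 2047 = -28 ≡ 2685 (mod 2713)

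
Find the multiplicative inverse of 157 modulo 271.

145

271 = 1×157 + 114
157 = 1×114 + 43
114 = 2×43 + 28
43 = 1×28 + 15
28 = 1×15 + 13
15 = 1×13 + 2
13 = 6×2 + 1
2 = 2×1 + 0
gcd(157, 271) = 1, so the inverse exists.
Bézout: 1 = 73×271 − 126×157.
So 157⁻¹ ≡ −126 ≡ 145 (mod 271).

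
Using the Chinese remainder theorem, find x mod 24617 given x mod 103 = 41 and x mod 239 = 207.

103⁻¹ mod 239: 103×181 ≡ 1 (mod 239), so 103⁻¹ ≡ 181.
x = 41 + 103×((207 − 41)×181 mod 239) = 41 + 103×171 = 17654.

17654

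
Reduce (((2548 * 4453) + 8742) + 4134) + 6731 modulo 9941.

3288

2548 * 4453 = 11346244 ≡ 3563 (mod 9941)
3563 + 8742 = 12305 ≡ 2364 (mod 9941)
2364 + 4134 = 6498
6498 + 6731 = 13229 ≡ 3288 (mod 9941)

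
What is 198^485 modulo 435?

228

Compute successive squares:
198^1 ≡ 198 (mod 435)
198^2 ≡ 198^2 = 39204 ≡ 54 (mod 435)
198^4 ≡ 54^2 = 2916 ≡ 306 (mod 435)
198^8 ≡ 306^2 = 93636 ≡ 111 (mod 435)
198^16 ≡ 111^2 = 12321 ≡ 141 (mod 435)
198^32 ≡ 141^2 = 19881 ≡ 306 (mod 435)
198^64 ≡ 306^2 = 93636 ≡ 111 (mod 435)
198^128 ≡ 111^2 = 12321 ≡ 141 (mod 435)
198^256 ≡ 141^2 = 19881 ≡ 306 (mod 435)
198^485 = 198^256 * 198^128 * 198^64 * 198^32 * 198^4 * 198^1 ≡ 306 * 141 * 111 * 306 * 306 * 198 (mod 435).
Accumulate the product:
306 * 141 = 43146 ≡ 81
81 * 111 = 8991 ≡ 291
291 * 306 = 89046 ≡ 306
306 * 306 = 93636 ≡ 111
111 * 198 = 21978 ≡ 228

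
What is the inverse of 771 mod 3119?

89

3119 = 4×771 + 35
771 = 22×35 + 1
35 = 35×1 + 0
gcd(771, 3119) = 1, so the inverse exists.
Back-substitute for 1:
1 = 1×771 − 22×35
  = −22×3119 + 89×771
So 771⁻¹ ≡ 89 (mod 3119).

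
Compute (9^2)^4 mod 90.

81

(9)^2 ≡ 81 (mod 90)
(81)^4 ≡ 81 (mod 90)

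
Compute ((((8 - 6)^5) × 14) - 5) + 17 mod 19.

8 - 6 = 2
(2)^5 ≡ 13 (mod 19)
13 × 14 = 182 ≡ 11 (mod 19)
11 - 5 = 6
6 + 17 = 23 ≡ 4 (mod 19)

4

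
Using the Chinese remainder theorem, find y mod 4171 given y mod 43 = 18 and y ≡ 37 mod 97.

1007

43⁻¹ mod 97: 43*88 ≡ 1 (mod 97), so 43⁻¹ ≡ 88.
y = 18 + 43*((37 − 18)*88 mod 97) = 18 + 43*23 = 1007.
Check: 1007 mod 43 = 18, 1007 mod 97 = 37. ✓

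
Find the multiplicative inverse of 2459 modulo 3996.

Run the extended Euclidean algorithm:
3996 = 1*2459 + 1537
2459 = 1*1537 + 922
1537 = 1*922 + 615
922 = 1*615 + 307
615 = 2*307 + 1
307 = 307*1 + 0
gcd(2459, 3996) = 1, so the inverse exists.
Back-substitute for 1:
1 = 1*615 − 2*307
  = −2*922 + 3*615
  = 3*1537 − 5*922
  = −5*2459 + 8*1537
  = 8*3996 − 13*2459
So 2459⁻¹ ≡ −13 ≡ 3983 (mod 3996).

3983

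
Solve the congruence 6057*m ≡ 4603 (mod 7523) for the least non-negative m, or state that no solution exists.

587

gcd(6057, 7523) = 1, so a unique solution mod 7523 exists.
6057⁻¹ ≡ 5691 (mod 7523).
m ≡ 5691*4603 ≡ 587 (mod 7523).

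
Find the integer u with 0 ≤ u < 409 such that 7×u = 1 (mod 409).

117

409 = 58×7 + 3
7 = 2×3 + 1
3 = 3×1 + 0
gcd(7, 409) = 1, so the inverse exists.
Back-substitute for 1:
1 = 1×7 − 2×3
  = −2×409 + 117×7
So 7⁻¹ ≡ 117 (mod 409).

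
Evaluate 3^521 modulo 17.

14

Using repeated squaring:
3^1 ≡ 3 (mod 17)
3^2 ≡ 3^2 = 9 (mod 17)
3^4 ≡ 9^2 = 81 ≡ 13 (mod 17)
3^8 ≡ 13^2 = 169 ≡ 16 (mod 17)
3^16 ≡ 16^2 = 256 ≡ 1 (mod 17)
3^32 ≡ 1^2 = 1 (mod 17)
3^64 ≡ 1^2 = 1 (mod 17)
3^128 ≡ 1^2 = 1 (mod 17)
3^256 ≡ 1^2 = 1 (mod 17)
3^512 ≡ 1^2 = 1 (mod 17)
3^521 = 3^512 · 3^8 · 3^1 ≡ 1 · 16 · 3 (mod 17).
Accumulate the product:
1 · 16 = 16
16 · 3 = 48 ≡ 14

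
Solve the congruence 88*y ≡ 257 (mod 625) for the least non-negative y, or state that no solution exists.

gcd(88, 625) = 1, so a unique solution mod 625 exists.
88⁻¹ ≡ 277 (mod 625).
y ≡ 277*257 ≡ 564 (mod 625).

564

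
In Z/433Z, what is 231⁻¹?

15

Apply the Euclidean algorithm and back-substitute:
433 = 1·231 + 202
231 = 1·202 + 29
202 = 6·29 + 28
29 = 1·28 + 1
28 = 28·1 + 0
gcd(231, 433) = 1, so the inverse exists.
Bézout: 1 = −8·433 + 15·231.
So 231⁻¹ ≡ 15 (mod 433).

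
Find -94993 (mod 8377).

5531

-94993 = -12*8377 + 5531, so -94993 ≡ 5531 (mod 8377).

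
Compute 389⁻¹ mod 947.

650

947 = 2*389 + 169
389 = 2*169 + 51
169 = 3*51 + 16
51 = 3*16 + 3
16 = 5*3 + 1
3 = 3*1 + 0
gcd(389, 947) = 1, so the inverse exists.
Bézout: 1 = 122*947 − 297*389.
So 389⁻¹ ≡ −297 ≡ 650 (mod 947).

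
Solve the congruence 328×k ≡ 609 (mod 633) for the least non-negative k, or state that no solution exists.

gcd(328, 633) = 1, so a unique solution mod 633 exists.
328⁻¹ ≡ 523 (mod 633).
k ≡ 523×609 ≡ 108 (mod 633).

108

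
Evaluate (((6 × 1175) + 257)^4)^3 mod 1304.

6 × 1175 = 7050 ≡ 530 (mod 1304)
530 + 257 = 787
(787)^4 ≡ 961 (mod 1304)
(961)^3 ≡ 1281 (mod 1304)

1281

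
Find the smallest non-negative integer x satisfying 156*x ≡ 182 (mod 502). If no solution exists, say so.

43

gcd(156, 502) = 2, and 2 | 182, so solutions exist.
Divide through by 2: 78*x mod 251 = 91.
78⁻¹ ≡ 177 (mod 251).
x ≡ 177*91 ≡ 43 (mod 251).
The smallest non-negative solution is x = 43.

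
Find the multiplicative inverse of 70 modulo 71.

By the extended Euclidean algorithm:
71 = 1*70 + 1
70 = 70*1 + 0
gcd(70, 71) = 1, so the inverse exists.
Back-substitute for 1:
1 = 1*71 − 1*70
So 70⁻¹ ≡ −1 ≡ 70 (mod 71).

70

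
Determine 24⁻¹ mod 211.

44

211 = 8·24 + 19
24 = 1·19 + 5
19 = 3·5 + 4
5 = 1·4 + 1
4 = 4·1 + 0
gcd(24, 211) = 1, so the inverse exists.
Back-substitute for 1:
1 = 1·5 − 1·4
  = −1·19 + 4·5
  = 4·24 − 5·19
  = −5·211 + 44·24
So 24⁻¹ ≡ 44 (mod 211).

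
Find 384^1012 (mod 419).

114

1012 in binary is 1111110100, i.e. 1012 = 512 + 256 + 128 + 64 + 32 + 16 + 4.
384^1 ≡ 384 (mod 419)
384^2 ≡ 384^2 = 147456 ≡ 387 (mod 419)
384^4 ≡ 387^2 = 149769 ≡ 186 (mod 419)
384^8 ≡ 186^2 = 34596 ≡ 238 (mod 419)
384^16 ≡ 238^2 = 56644 ≡ 79 (mod 419)
384^32 ≡ 79^2 = 6241 ≡ 375 (mod 419)
384^64 ≡ 375^2 = 140625 ≡ 260 (mod 419)
384^128 ≡ 260^2 = 67600 ≡ 141 (mod 419)
384^256 ≡ 141^2 = 19881 ≡ 188 (mod 419)
384^512 ≡ 188^2 = 35344 ≡ 148 (mod 419)
384^1012 = 384^512 * 384^256 * 384^128 * 384^64 * 384^32 * 384^16 * 384^4 ≡ 148 * 188 * 141 * 260 * 375 * 79 * 186 (mod 419).
Accumulate the product:
148 * 188 = 27824 ≡ 170
170 * 141 = 23970 ≡ 87
87 * 260 = 22620 ≡ 413
413 * 375 = 154875 ≡ 264
264 * 79 = 20856 ≡ 325
325 * 186 = 60450 ≡ 114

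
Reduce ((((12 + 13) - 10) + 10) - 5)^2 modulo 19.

1

12 + 13 = 25 ≡ 6 (mod 19)
6 - 10 = -4 ≡ 15 (mod 19)
15 + 10 = 25 ≡ 6 (mod 19)
6 - 5 = 1
(1)^2 ≡ 1 (mod 19)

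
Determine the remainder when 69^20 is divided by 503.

463

By square-and-multiply:
69^1 ≡ 69 (mod 503)
69^2 ≡ 69^2 = 4761 ≡ 234 (mod 503)
69^4 ≡ 234^2 = 54756 ≡ 432 (mod 503)
69^8 ≡ 432^2 = 186624 ≡ 11 (mod 503)
69^16 ≡ 11^2 = 121 (mod 503)
69^20 = 69^16 × 69^4 ≡ 121 × 432 (mod 503).
121 × 432 = 52272 ≡ 463 (mod 503).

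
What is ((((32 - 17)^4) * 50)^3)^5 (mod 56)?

32 - 17 = 15
(15)^4 ≡ 1 (mod 56)
1 * 50 = 50
(50)^3 ≡ 8 (mod 56)
(8)^5 ≡ 8 (mod 56)

8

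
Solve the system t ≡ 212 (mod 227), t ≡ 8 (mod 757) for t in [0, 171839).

119614

227⁻¹ mod 757: 227·747 ≡ 1 (mod 757), so 227⁻¹ ≡ 747.
t = 212 + 227·((8 − 212)·747 mod 757) = 212 + 227·526 = 119614.
Check: 119614 mod 227 = 212, 119614 mod 757 = 8. ✓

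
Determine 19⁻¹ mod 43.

43 = 2×19 + 5
19 = 3×5 + 4
5 = 1×4 + 1
4 = 4×1 + 0
gcd(19, 43) = 1, so the inverse exists.
Bézout: 1 = 4×43 − 9×19.
So 19⁻¹ ≡ −9 ≡ 34 (mod 43).

34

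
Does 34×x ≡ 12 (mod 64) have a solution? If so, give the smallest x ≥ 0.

6

gcd(34, 64) = 2, and 2 | 12, so solutions exist.
Divide through by 2: 17×x = 6 (mod 32).
17⁻¹ ≡ 17 (mod 32).
x ≡ 17×6 ≡ 6 (mod 32).
The smallest non-negative solution is x = 6.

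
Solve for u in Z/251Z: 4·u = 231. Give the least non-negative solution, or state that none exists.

gcd(4, 251) = 1, so a unique solution mod 251 exists.
4⁻¹ ≡ 63 (mod 251).
u ≡ 63·231 ≡ 246 (mod 251).

246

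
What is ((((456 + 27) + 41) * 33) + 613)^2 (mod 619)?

259

456 + 27 = 483
483 + 41 = 524
524 * 33 = 17292 ≡ 579 (mod 619)
579 + 613 = 1192 ≡ 573 (mod 619)
(573)^2 ≡ 259 (mod 619)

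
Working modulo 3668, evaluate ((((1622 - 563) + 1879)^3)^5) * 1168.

1184

1622 - 563 = 1059
1059 + 1879 = 2938
(2938)^3 ≡ 76 (mod 3668)
(76)^5 ≡ 2036 (mod 3668)
2036 * 1168 = 2378048 ≡ 1184 (mod 3668)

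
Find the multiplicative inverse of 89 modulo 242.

242 = 2×89 + 64
89 = 1×64 + 25
64 = 2×25 + 14
25 = 1×14 + 11
14 = 1×11 + 3
11 = 3×3 + 2
3 = 1×2 + 1
2 = 2×1 + 0
gcd(89, 242) = 1, so the inverse exists.
Back-substitute for 1:
1 = 1×3 − 1×2
  = −1×11 + 4×3
  = 4×14 − 5×11
  = −5×25 + 9×14
  = 9×64 − 23×25
  = −23×89 + 32×64
  = 32×242 − 87×89
So 89⁻¹ ≡ −87 ≡ 155 (mod 242).

155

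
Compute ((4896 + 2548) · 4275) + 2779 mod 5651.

5098

4896 + 2548 = 7444 ≡ 1793 (mod 5651)
1793 · 4275 = 7665075 ≡ 2319 (mod 5651)
2319 + 2779 = 5098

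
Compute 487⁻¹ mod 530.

By the extended Euclidean algorithm:
530 = 1*487 + 43
487 = 11*43 + 14
43 = 3*14 + 1
14 = 14*1 + 0
gcd(487, 530) = 1, so the inverse exists.
Back-substitute for 1:
1 = 1*43 − 3*14
  = −3*487 + 34*43
  = 34*530 − 37*487
So 487⁻¹ ≡ −37 ≡ 493 (mod 530).

493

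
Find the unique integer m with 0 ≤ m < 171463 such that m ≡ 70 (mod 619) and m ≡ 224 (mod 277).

619⁻¹ mod 277: 619*179 ≡ 1 (mod 277), so 619⁻¹ ≡ 179.
m = 70 + 619*((224 − 70)*179 mod 277) = 70 + 619*143 = 88587.
Check: 88587 mod 619 = 70, 88587 mod 277 = 224. ✓

88587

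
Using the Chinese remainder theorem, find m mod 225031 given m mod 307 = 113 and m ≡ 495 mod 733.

109712

307⁻¹ mod 733: 307×425 ≡ 1 (mod 733), so 307⁻¹ ≡ 425.
m = 113 + 307×((495 − 113)×425 mod 733) = 113 + 307×357 = 109712.
Check: 109712 mod 307 = 113, 109712 mod 733 = 495. ✓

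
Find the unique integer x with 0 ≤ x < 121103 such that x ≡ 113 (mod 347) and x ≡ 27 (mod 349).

15034

347⁻¹ mod 349: 347×174 ≡ 1 (mod 349), so 347⁻¹ ≡ 174.
x = 113 + 347×((27 − 113)×174 mod 349) = 113 + 347×43 = 15034.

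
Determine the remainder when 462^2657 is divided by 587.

266

Using repeated squaring:
2657 in binary is 101001100001, i.e. 2657 = 2048 + 512 + 64 + 32 + 1.
462^1 ≡ 462 (mod 587)
462^2 ≡ 462^2 = 213444 ≡ 363 (mod 587)
462^4 ≡ 363^2 = 131769 ≡ 281 (mod 587)
462^8 ≡ 281^2 = 78961 ≡ 303 (mod 587)
462^16 ≡ 303^2 = 91809 ≡ 237 (mod 587)
462^32 ≡ 237^2 = 56169 ≡ 404 (mod 587)
462^64 ≡ 404^2 = 163216 ≡ 30 (mod 587)
462^128 ≡ 30^2 = 900 ≡ 313 (mod 587)
462^256 ≡ 313^2 = 97969 ≡ 527 (mod 587)
462^512 ≡ 527^2 = 277729 ≡ 78 (mod 587)
462^1024 ≡ 78^2 = 6084 ≡ 214 (mod 587)
462^2048 ≡ 214^2 = 45796 ≡ 10 (mod 587)
462^2657 = 462^2048 * 462^512 * 462^64 * 462^32 * 462^1 ≡ 10 * 78 * 30 * 404 * 462 (mod 587).
Accumulate the product:
10 * 78 = 780 ≡ 193
193 * 30 = 5790 ≡ 507
507 * 404 = 204828 ≡ 552
552 * 462 = 255024 ≡ 266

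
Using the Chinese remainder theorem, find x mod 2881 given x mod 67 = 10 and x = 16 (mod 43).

67⁻¹ mod 43: 67·9 ≡ 1 (mod 43), so 67⁻¹ ≡ 9.
x = 10 + 67·((16 − 10)·9 mod 43) = 10 + 67·11 = 747.

747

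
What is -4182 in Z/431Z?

128

-4182 = -10*431 + 128, so -4182 ≡ 128 (mod 431).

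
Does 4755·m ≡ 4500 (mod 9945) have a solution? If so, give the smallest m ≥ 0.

gcd(4755, 9945) = 15, and 15 | 4500, so solutions exist.
Divide through by 15: 317·m ≡ 300 mod 663.
317⁻¹ ≡ 320 (mod 663).
m ≡ 320·300 ≡ 528 (mod 663).
The smallest non-negative solution is m = 528.

528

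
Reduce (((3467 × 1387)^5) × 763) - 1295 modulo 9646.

3206

3467 × 1387 = 4808729 ≡ 5021 (mod 9646)
(5021)^5 ≡ 9083 (mod 9646)
9083 × 763 = 6930329 ≡ 4501 (mod 9646)
4501 - 1295 = 3206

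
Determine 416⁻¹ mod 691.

593

Apply the Euclidean algorithm and back-substitute:
691 = 1·416 + 275
416 = 1·275 + 141
275 = 1·141 + 134
141 = 1·134 + 7
134 = 19·7 + 1
7 = 7·1 + 0
gcd(416, 691) = 1, so the inverse exists.
Back-substitute for 1:
1 = 1·134 − 19·7
  = −19·141 + 20·134
  = 20·275 − 39·141
  = −39·416 + 59·275
  = 59·691 − 98·416
So 416⁻¹ ≡ −98 ≡ 593 (mod 691).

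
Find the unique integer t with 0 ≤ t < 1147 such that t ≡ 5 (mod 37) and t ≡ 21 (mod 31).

486

37⁻¹ mod 31: 37×26 ≡ 1 (mod 31), so 37⁻¹ ≡ 26.
t = 5 + 37×((21 − 5)×26 mod 31) = 5 + 37×13 = 486.
Check: 486 mod 37 = 5, 486 mod 31 = 21. ✓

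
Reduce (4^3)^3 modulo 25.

(4)^3 ≡ 14 (mod 25)
(14)^3 ≡ 19 (mod 25)

19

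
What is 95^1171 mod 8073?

1171 in binary is 10010010011, i.e. 1171 = 1024 + 128 + 16 + 2 + 1.
95^1 ≡ 95 (mod 8073)
95^2 ≡ 95^2 = 9025 ≡ 952 (mod 8073)
95^4 ≡ 952^2 = 906304 ≡ 2128 (mod 8073)
95^8 ≡ 2128^2 = 4528384 ≡ 7504 (mod 8073)
95^16 ≡ 7504^2 = 56310016 ≡ 841 (mod 8073)
95^32 ≡ 841^2 = 707281 ≡ 4930 (mod 8073)
95^64 ≡ 4930^2 = 24304900 ≡ 5170 (mod 8073)
95^128 ≡ 5170^2 = 26728900 ≡ 7270 (mod 8073)
95^256 ≡ 7270^2 = 52852900 ≡ 7042 (mod 8073)
95^512 ≡ 7042^2 = 49589764 ≡ 5398 (mod 8073)
95^1024 ≡ 5398^2 = 29138404 ≡ 2947 (mod 8073)
95^1171 = 95^1024 · 95^128 · 95^16 · 95^2 · 95^1 ≡ 2947 · 7270 · 841 · 952 · 95 (mod 8073).
Accumulate the product:
2947 · 7270 = 21424690 ≡ 7021
7021 · 841 = 5904661 ≡ 3298
3298 · 952 = 3139696 ≡ 7372
7372 · 95 = 700340 ≡ 6062

6062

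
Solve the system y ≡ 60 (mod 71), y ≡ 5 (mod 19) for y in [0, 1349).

841

71⁻¹ mod 19: 71*15 ≡ 1 (mod 19), so 71⁻¹ ≡ 15.
y = 60 + 71*((5 − 60)*15 mod 19) = 60 + 71*11 = 841.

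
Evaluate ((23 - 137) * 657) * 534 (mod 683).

265

23 - 137 = -114 ≡ 569 (mod 683)
569 * 657 = 373833 ≡ 232 (mod 683)
232 * 534 = 123888 ≡ 265 (mod 683)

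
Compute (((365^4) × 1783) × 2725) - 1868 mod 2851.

1083

(365)^4 ≡ 125 (mod 2851)
125 × 1783 = 222875 ≡ 497 (mod 2851)
497 × 2725 = 1354325 ≡ 100 (mod 2851)
100 - 1868 = -1768 ≡ 1083 (mod 2851)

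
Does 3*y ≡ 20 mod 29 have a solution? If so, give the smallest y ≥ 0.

26

gcd(3, 29) = 1, so a unique solution mod 29 exists.
3⁻¹ ≡ 10 (mod 29).
y ≡ 10*20 ≡ 26 (mod 29).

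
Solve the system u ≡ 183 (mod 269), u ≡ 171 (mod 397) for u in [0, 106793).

56942

269⁻¹ mod 397: 269*214 ≡ 1 (mod 397), so 269⁻¹ ≡ 214.
u = 183 + 269*((171 − 183)*214 mod 397) = 183 + 269*211 = 56942.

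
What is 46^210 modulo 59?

48

Using repeated squaring:
210 in binary is 11010010, i.e. 210 = 128 + 64 + 16 + 2.
46^1 ≡ 46 (mod 59)
46^2 ≡ 46^2 = 2116 ≡ 51 (mod 59)
46^4 ≡ 51^2 = 2601 ≡ 5 (mod 59)
46^8 ≡ 5^2 = 25 (mod 59)
46^16 ≡ 25^2 = 625 ≡ 35 (mod 59)
46^32 ≡ 35^2 = 1225 ≡ 45 (mod 59)
46^64 ≡ 45^2 = 2025 ≡ 19 (mod 59)
46^128 ≡ 19^2 = 361 ≡ 7 (mod 59)
46^210 = 46^128 × 46^64 × 46^16 × 46^2 ≡ 7 × 19 × 35 × 51 (mod 59).
Accumulate the product:
7 × 19 = 133 ≡ 15
15 × 35 = 525 ≡ 53
53 × 51 = 2703 ≡ 48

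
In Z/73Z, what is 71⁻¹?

Apply the Euclidean algorithm and back-substitute:
73 = 1×71 + 2
71 = 35×2 + 1
2 = 2×1 + 0
gcd(71, 73) = 1, so the inverse exists.
Back-substitute for 1:
1 = 1×71 − 35×2
  = −35×73 + 36×71
So 71⁻¹ ≡ 36 (mod 73).

36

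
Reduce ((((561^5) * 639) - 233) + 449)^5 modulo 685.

320

(561)^5 ≡ 571 (mod 685)
571 * 639 = 364869 ≡ 449 (mod 685)
449 - 233 = 216
216 + 449 = 665
(665)^5 ≡ 320 (mod 685)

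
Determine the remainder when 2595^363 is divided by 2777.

363 in binary is 101101011, i.e. 363 = 256 + 64 + 32 + 8 + 2 + 1.
2595^1 ≡ 2595 (mod 2777)
2595^2 ≡ 2595^2 = 6734025 ≡ 2577 (mod 2777)
2595^4 ≡ 2577^2 = 6640929 ≡ 1122 (mod 2777)
2595^8 ≡ 1122^2 = 1258884 ≡ 903 (mod 2777)
2595^16 ≡ 903^2 = 815409 ≡ 1748 (mod 2777)
2595^32 ≡ 1748^2 = 3055504 ≡ 804 (mod 2777)
2595^64 ≡ 804^2 = 646416 ≡ 2152 (mod 2777)
2595^128 ≡ 2152^2 = 4631104 ≡ 1845 (mod 2777)
2595^256 ≡ 1845^2 = 3404025 ≡ 2200 (mod 2777)
2595^363 = 2595^256 · 2595^64 · 2595^32 · 2595^8 · 2595^2 · 2595^1 ≡ 2200 · 2152 · 804 · 903 · 2577 · 2595 (mod 2777).
Accumulate the product:
2200 · 2152 = 4734400 ≡ 2392
2392 · 804 = 1923168 ≡ 1484
1484 · 903 = 1340052 ≡ 1538
1538 · 2577 = 3963426 ≡ 647
647 · 2595 = 1678965 ≡ 1657

1657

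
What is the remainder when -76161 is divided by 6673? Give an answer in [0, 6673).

3915

-76161 = -12×6673 + 3915, so -76161 ≡ 3915 (mod 6673).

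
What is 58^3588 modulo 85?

3588 in binary is 111000000100, i.e. 3588 = 2048 + 1024 + 512 + 4.
58^1 ≡ 58 (mod 85)
58^2 ≡ 58^2 = 3364 ≡ 49 (mod 85)
58^4 ≡ 49^2 = 2401 ≡ 21 (mod 85)
58^8 ≡ 21^2 = 441 ≡ 16 (mod 85)
58^16 ≡ 16^2 = 256 ≡ 1 (mod 85)
58^32 ≡ 1^2 = 1 (mod 85)
58^64 ≡ 1^2 = 1 (mod 85)
58^128 ≡ 1^2 = 1 (mod 85)
58^256 ≡ 1^2 = 1 (mod 85)
58^512 ≡ 1^2 = 1 (mod 85)
58^1024 ≡ 1^2 = 1 (mod 85)
58^2048 ≡ 1^2 = 1 (mod 85)
58^3588 = 58^2048 · 58^1024 · 58^512 · 58^4 ≡ 1 · 1 · 1 · 21 (mod 85).
Accumulate the product:
1 · 1 = 1
1 · 1 = 1
1 · 21 = 21

21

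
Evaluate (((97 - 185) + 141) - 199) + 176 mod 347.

97 - 185 = -88 ≡ 259 (mod 347)
259 + 141 = 400 ≡ 53 (mod 347)
53 - 199 = -146 ≡ 201 (mod 347)
201 + 176 = 377 ≡ 30 (mod 347)

30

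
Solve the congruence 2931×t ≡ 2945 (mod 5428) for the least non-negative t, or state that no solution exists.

gcd(2931, 5428) = 1, so a unique solution mod 5428 exists.
2931⁻¹ ≡ 4515 (mod 5428).
t ≡ 4515×2945 ≡ 3503 (mod 5428).

3503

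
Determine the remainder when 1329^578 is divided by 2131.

1707

By square-and-multiply:
578 in binary is 1001000010, i.e. 578 = 512 + 64 + 2.
1329^1 ≡ 1329 (mod 2131)
1329^2 ≡ 1329^2 = 1766241 ≡ 1773 (mod 2131)
1329^4 ≡ 1773^2 = 3143529 ≡ 304 (mod 2131)
1329^8 ≡ 304^2 = 92416 ≡ 783 (mod 2131)
1329^16 ≡ 783^2 = 613089 ≡ 1492 (mod 2131)
1329^32 ≡ 1492^2 = 2226064 ≡ 1300 (mod 2131)
1329^64 ≡ 1300^2 = 1690000 ≡ 117 (mod 2131)
1329^128 ≡ 117^2 = 13689 ≡ 903 (mod 2131)
1329^256 ≡ 903^2 = 815409 ≡ 1367 (mod 2131)
1329^512 ≡ 1367^2 = 1868689 ≡ 1933 (mod 2131)
1329^578 = 1329^512 * 1329^64 * 1329^2 ≡ 1933 * 117 * 1773 (mod 2131).
Accumulate the product:
1933 * 117 = 226161 ≡ 275
275 * 1773 = 487575 ≡ 1707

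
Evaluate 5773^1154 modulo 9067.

3247

Using repeated squaring:
5773^1 ≡ 5773 (mod 9067)
5773^2 ≡ 5773^2 = 33327529 ≡ 6304 (mod 9067)
5773^4 ≡ 6304^2 = 39740416 ≡ 8822 (mod 9067)
5773^8 ≡ 8822^2 = 77827684 ≡ 5623 (mod 9067)
5773^16 ≡ 5623^2 = 31618129 ≡ 1500 (mod 9067)
5773^32 ≡ 1500^2 = 2250000 ≡ 1384 (mod 9067)
5773^64 ≡ 1384^2 = 1915456 ≡ 2319 (mod 9067)
5773^128 ≡ 2319^2 = 5377761 ≡ 1030 (mod 9067)
5773^256 ≡ 1030^2 = 1060900 ≡ 61 (mod 9067)
5773^512 ≡ 61^2 = 3721 (mod 9067)
5773^1024 ≡ 3721^2 = 13845841 ≡ 532 (mod 9067)
5773^1154 = 5773^1024 * 5773^128 * 5773^2 ≡ 532 * 1030 * 6304 (mod 9067).
Accumulate the product:
532 * 1030 = 547960 ≡ 3940
3940 * 6304 = 24837760 ≡ 3247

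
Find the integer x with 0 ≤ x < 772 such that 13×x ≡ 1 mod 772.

Run the extended Euclidean algorithm:
772 = 59·13 + 5
13 = 2·5 + 3
5 = 1·3 + 2
3 = 1·2 + 1
2 = 2·1 + 0
gcd(13, 772) = 1, so the inverse exists.
Back-substitute for 1:
1 = 1·3 − 1·2
  = −1·5 + 2·3
  = 2·13 − 5·5
  = −5·772 + 297·13
So 13⁻¹ ≡ 297 (mod 772).

297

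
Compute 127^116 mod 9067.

By square-and-multiply:
116 in binary is 1110100, i.e. 116 = 64 + 32 + 16 + 4.
127^1 ≡ 127 (mod 9067)
127^2 ≡ 127^2 = 16129 ≡ 7062 (mod 9067)
127^4 ≡ 7062^2 = 49871844 ≡ 3344 (mod 9067)
127^8 ≡ 3344^2 = 11182336 ≡ 2725 (mod 9067)
127^16 ≡ 2725^2 = 7425625 ≡ 8819 (mod 9067)
127^32 ≡ 8819^2 = 77774761 ≡ 7102 (mod 9067)
127^64 ≡ 7102^2 = 50438404 ≡ 7750 (mod 9067)
127^116 = 127^64 * 127^32 * 127^16 * 127^4 ≡ 7750 * 7102 * 8819 * 3344 (mod 9067).
Accumulate the product:
7750 * 7102 = 55040500 ≡ 3810
3810 * 8819 = 33600390 ≡ 7155
7155 * 3344 = 23926320 ≡ 7574

7574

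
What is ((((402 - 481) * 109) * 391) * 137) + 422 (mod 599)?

326

402 - 481 = -79 ≡ 520 (mod 599)
520 * 109 = 56680 ≡ 374 (mod 599)
374 * 391 = 146234 ≡ 78 (mod 599)
78 * 137 = 10686 ≡ 503 (mod 599)
503 + 422 = 925 ≡ 326 (mod 599)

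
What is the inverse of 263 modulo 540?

347

By the extended Euclidean algorithm:
540 = 2×263 + 14
263 = 18×14 + 11
14 = 1×11 + 3
11 = 3×3 + 2
3 = 1×2 + 1
2 = 2×1 + 0
gcd(263, 540) = 1, so the inverse exists.
Bézout: 1 = 94×540 − 193×263.
So 263⁻¹ ≡ −193 ≡ 347 (mod 540).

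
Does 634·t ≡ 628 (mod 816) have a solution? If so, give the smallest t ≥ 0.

10

gcd(634, 816) = 2, and 2 | 628, so solutions exist.
Divide through by 2: 317·t = 314 (mod 408).
317⁻¹ ≡ 269 (mod 408).
t ≡ 269·314 ≡ 10 (mod 408).
The smallest non-negative solution is t = 10.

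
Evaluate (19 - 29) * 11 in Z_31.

19 - 29 = -10 ≡ 21 (mod 31)
21 * 11 = 231 ≡ 14 (mod 31)

14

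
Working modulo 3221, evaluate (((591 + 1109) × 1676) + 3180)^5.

2143

591 + 1109 = 1700
1700 × 1676 = 2849200 ≡ 1836 (mod 3221)
1836 + 3180 = 5016 ≡ 1795 (mod 3221)
(1795)^5 ≡ 2143 (mod 3221)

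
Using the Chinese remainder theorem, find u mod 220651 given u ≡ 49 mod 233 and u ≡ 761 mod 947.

161751

233⁻¹ mod 947: 233*126 ≡ 1 (mod 947), so 233⁻¹ ≡ 126.
u = 49 + 233*((761 − 49)*126 mod 947) = 49 + 233*694 = 161751.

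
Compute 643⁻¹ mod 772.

383

By the extended Euclidean algorithm:
772 = 1×643 + 129
643 = 4×129 + 127
129 = 1×127 + 2
127 = 63×2 + 1
2 = 2×1 + 0
gcd(643, 772) = 1, so the inverse exists.
Back-substitute for 1:
1 = 1×127 − 63×2
  = −63×129 + 64×127
  = 64×643 − 319×129
  = −319×772 + 383×643
So 643⁻¹ ≡ 383 (mod 772).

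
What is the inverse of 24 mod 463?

328

463 = 19·24 + 7
24 = 3·7 + 3
7 = 2·3 + 1
3 = 3·1 + 0
gcd(24, 463) = 1, so the inverse exists.
Bézout: 1 = 7·463 − 135·24.
So 24⁻¹ ≡ −135 ≡ 328 (mod 463).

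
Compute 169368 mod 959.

584

169368 = 176×959 + 584, so 169368 ≡ 584 (mod 959).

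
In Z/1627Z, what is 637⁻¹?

1627 = 2·637 + 353
637 = 1·353 + 284
353 = 1·284 + 69
284 = 4·69 + 8
69 = 8·8 + 5
8 = 1·5 + 3
5 = 1·3 + 2
3 = 1·2 + 1
2 = 2·1 + 0
gcd(637, 1627) = 1, so the inverse exists.
Back-substitute for 1:
1 = 1·3 − 1·2
  = −1·5 + 2·3
  = 2·8 − 3·5
  = −3·69 + 26·8
  = 26·284 − 107·69
  = −107·353 + 133·284
  = 133·637 − 240·353
  = −240·1627 + 613·637
So 637⁻¹ ≡ 613 (mod 1627).

613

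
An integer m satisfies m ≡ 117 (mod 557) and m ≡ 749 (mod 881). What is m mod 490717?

557⁻¹ mod 881: 557*242 ≡ 1 (mod 881), so 557⁻¹ ≡ 242.
m = 117 + 557*((749 − 117)*242 mod 881) = 117 + 557*531 = 295884.

295884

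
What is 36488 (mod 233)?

36488 = 156×233 + 140, so 36488 ≡ 140 (mod 233).

140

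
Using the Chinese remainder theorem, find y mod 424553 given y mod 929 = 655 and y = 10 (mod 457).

385261

929⁻¹ mod 457: 929×61 ≡ 1 (mod 457), so 929⁻¹ ≡ 61.
y = 655 + 929×((10 − 655)×61 mod 457) = 655 + 929×414 = 385261.
Check: 385261 mod 929 = 655, 385261 mod 457 = 10. ✓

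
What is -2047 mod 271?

121

-2047 = -8*271 + 121, so -2047 ≡ 121 (mod 271).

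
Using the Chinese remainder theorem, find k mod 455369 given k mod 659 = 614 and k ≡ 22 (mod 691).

240490

659⁻¹ mod 691: 659*583 ≡ 1 (mod 691), so 659⁻¹ ≡ 583.
k = 614 + 659*((22 − 614)*583 mod 691) = 614 + 659*364 = 240490.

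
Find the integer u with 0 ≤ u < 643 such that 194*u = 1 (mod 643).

By the extended Euclidean algorithm:
643 = 3·194 + 61
194 = 3·61 + 11
61 = 5·11 + 6
11 = 1·6 + 5
6 = 1·5 + 1
5 = 5·1 + 0
gcd(194, 643) = 1, so the inverse exists.
Bézout: 1 = 35·643 − 116·194.
So 194⁻¹ ≡ −116 ≡ 527 (mod 643).

527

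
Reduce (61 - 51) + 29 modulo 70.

39

61 - 51 = 10
10 + 29 = 39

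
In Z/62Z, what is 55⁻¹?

53

By the extended Euclidean algorithm:
62 = 1×55 + 7
55 = 7×7 + 6
7 = 1×6 + 1
6 = 6×1 + 0
gcd(55, 62) = 1, so the inverse exists.
Back-substitute for 1:
1 = 1×7 − 1×6
  = −1×55 + 8×7
  = 8×62 − 9×55
So 55⁻¹ ≡ −9 ≡ 53 (mod 62).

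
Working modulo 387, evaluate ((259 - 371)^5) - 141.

329

259 - 371 = -112 ≡ 275 (mod 387)
(275)^5 ≡ 83 (mod 387)
83 - 141 = -58 ≡ 329 (mod 387)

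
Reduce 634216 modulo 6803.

1537

634216 = 93·6803 + 1537, so 634216 ≡ 1537 (mod 6803).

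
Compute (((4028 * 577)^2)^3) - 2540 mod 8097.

7823

4028 * 577 = 2324156 ≡ 317 (mod 8097)
(317)^2 ≡ 3325 (mod 8097)
(3325)^3 ≡ 2266 (mod 8097)
2266 - 2540 = -274 ≡ 7823 (mod 8097)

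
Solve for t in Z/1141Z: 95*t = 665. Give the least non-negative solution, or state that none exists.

gcd(95, 1141) = 1, so a unique solution mod 1141 exists.
95⁻¹ ≡ 1129 (mod 1141).
t ≡ 1129*665 ≡ 7 (mod 1141).

7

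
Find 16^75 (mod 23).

By square-and-multiply:
75 in binary is 1001011, i.e. 75 = 64 + 8 + 2 + 1.
16^1 ≡ 16 (mod 23)
16^2 ≡ 16^2 = 256 ≡ 3 (mod 23)
16^4 ≡ 3^2 = 9 (mod 23)
16^8 ≡ 9^2 = 81 ≡ 12 (mod 23)
16^16 ≡ 12^2 = 144 ≡ 6 (mod 23)
16^32 ≡ 6^2 = 36 ≡ 13 (mod 23)
16^64 ≡ 13^2 = 169 ≡ 8 (mod 23)
16^75 = 16^64 · 16^8 · 16^2 · 16^1 ≡ 8 · 12 · 3 · 16 (mod 23).
Accumulate the product:
8 · 12 = 96 ≡ 4
4 · 3 = 12
12 · 16 = 192 ≡ 8

8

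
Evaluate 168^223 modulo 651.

223 in binary is 11011111, i.e. 223 = 128 + 64 + 16 + 8 + 4 + 2 + 1.
168^1 ≡ 168 (mod 651)
168^2 ≡ 168^2 = 28224 ≡ 231 (mod 651)
168^4 ≡ 231^2 = 53361 ≡ 630 (mod 651)
168^8 ≡ 630^2 = 396900 ≡ 441 (mod 651)
168^16 ≡ 441^2 = 194481 ≡ 483 (mod 651)
168^32 ≡ 483^2 = 233289 ≡ 231 (mod 651)
168^64 ≡ 231^2 = 53361 ≡ 630 (mod 651)
168^128 ≡ 630^2 = 396900 ≡ 441 (mod 651)
168^223 = 168^128 * 168^64 * 168^16 * 168^8 * 168^4 * 168^2 * 168^1 ≡ 441 * 630 * 483 * 441 * 630 * 231 * 168 (mod 651).
Accumulate the product:
441 * 630 = 277830 ≡ 504
504 * 483 = 243432 ≡ 609
609 * 441 = 268569 ≡ 357
357 * 630 = 224910 ≡ 315
315 * 231 = 72765 ≡ 504
504 * 168 = 84672 ≡ 42

42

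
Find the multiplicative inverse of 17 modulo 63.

63 = 3·17 + 12
17 = 1·12 + 5
12 = 2·5 + 2
5 = 2·2 + 1
2 = 2·1 + 0
gcd(17, 63) = 1, so the inverse exists.
Bézout: 1 = −7·63 + 26·17.
So 17⁻¹ ≡ 26 (mod 63).

26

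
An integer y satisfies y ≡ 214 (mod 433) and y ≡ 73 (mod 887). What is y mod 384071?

433⁻¹ mod 887: 433×549 ≡ 1 (mod 887), so 433⁻¹ ≡ 549.
y = 214 + 433×((73 − 214)×549 mod 887) = 214 + 433×647 = 280365.

280365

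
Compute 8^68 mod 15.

Using repeated squaring:
68 in binary is 1000100, i.e. 68 = 64 + 4.
8^1 ≡ 8 (mod 15)
8^2 ≡ 8^2 = 64 ≡ 4 (mod 15)
8^4 ≡ 4^2 = 16 ≡ 1 (mod 15)
8^8 ≡ 1^2 = 1 (mod 15)
8^16 ≡ 1^2 = 1 (mod 15)
8^32 ≡ 1^2 = 1 (mod 15)
8^64 ≡ 1^2 = 1 (mod 15)
8^68 = 8^64 × 8^4 ≡ 1 × 1 (mod 15).
1 × 1 = 1 ≡ 1 (mod 15).

1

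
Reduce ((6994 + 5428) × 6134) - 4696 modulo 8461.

547

6994 + 5428 = 12422 ≡ 3961 (mod 8461)
3961 × 6134 = 24296774 ≡ 5243 (mod 8461)
5243 - 4696 = 547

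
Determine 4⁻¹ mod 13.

10

By the extended Euclidean algorithm:
13 = 3*4 + 1
4 = 4*1 + 0
gcd(4, 13) = 1, so the inverse exists.
Bézout: 1 = 1*13 − 3*4.
So 4⁻¹ ≡ −3 ≡ 10 (mod 13).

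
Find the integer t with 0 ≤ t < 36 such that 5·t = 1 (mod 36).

36 = 7·5 + 1
5 = 5·1 + 0
gcd(5, 36) = 1, so the inverse exists.
Back-substitute for 1:
1 = 1·36 − 7·5
So 5⁻¹ ≡ −7 ≡ 29 (mod 36).

29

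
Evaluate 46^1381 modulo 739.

Compute successive squares:
46^1 ≡ 46 (mod 739)
46^2 ≡ 46^2 = 2116 ≡ 638 (mod 739)
46^4 ≡ 638^2 = 407044 ≡ 594 (mod 739)
46^8 ≡ 594^2 = 352836 ≡ 333 (mod 739)
46^16 ≡ 333^2 = 110889 ≡ 39 (mod 739)
46^32 ≡ 39^2 = 1521 ≡ 43 (mod 739)
46^64 ≡ 43^2 = 1849 ≡ 371 (mod 739)
46^128 ≡ 371^2 = 137641 ≡ 187 (mod 739)
46^256 ≡ 187^2 = 34969 ≡ 236 (mod 739)
46^512 ≡ 236^2 = 55696 ≡ 271 (mod 739)
46^1024 ≡ 271^2 = 73441 ≡ 280 (mod 739)
46^1381 = 46^1024 * 46^256 * 46^64 * 46^32 * 46^4 * 46^1 ≡ 280 * 236 * 371 * 43 * 594 * 46 (mod 739).
Accumulate the product:
280 * 236 = 66080 ≡ 309
309 * 371 = 114639 ≡ 94
94 * 43 = 4042 ≡ 347
347 * 594 = 206118 ≡ 676
676 * 46 = 31096 ≡ 58

58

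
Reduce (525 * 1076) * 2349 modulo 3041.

627

525 * 1076 = 564900 ≡ 2315 (mod 3041)
2315 * 2349 = 5437935 ≡ 627 (mod 3041)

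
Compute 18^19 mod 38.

18

19 in binary is 10011, i.e. 19 = 16 + 2 + 1.
18^1 ≡ 18 (mod 38)
18^2 ≡ 18^2 = 324 ≡ 20 (mod 38)
18^4 ≡ 20^2 = 400 ≡ 20 (mod 38)
18^8 ≡ 20^2 = 400 ≡ 20 (mod 38)
18^16 ≡ 20^2 = 400 ≡ 20 (mod 38)
18^19 = 18^16 * 18^2 * 18^1 ≡ 20 * 20 * 18 (mod 38).
Accumulate the product:
20 * 20 = 400 ≡ 20
20 * 18 = 360 ≡ 18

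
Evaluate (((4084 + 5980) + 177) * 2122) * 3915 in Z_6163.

4084 + 5980 = 10064 ≡ 3901 (mod 6163)
3901 + 177 = 4078
4078 * 2122 = 8653516 ≡ 664 (mod 6163)
664 * 3915 = 2599560 ≡ 4937 (mod 6163)

4937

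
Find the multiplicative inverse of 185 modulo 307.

307 = 1*185 + 122
185 = 1*122 + 63
122 = 1*63 + 59
63 = 1*59 + 4
59 = 14*4 + 3
4 = 1*3 + 1
3 = 3*1 + 0
gcd(185, 307) = 1, so the inverse exists.
Back-substitute for 1:
1 = 1*4 − 1*3
  = −1*59 + 15*4
  = 15*63 − 16*59
  = −16*122 + 31*63
  = 31*185 − 47*122
  = −47*307 + 78*185
So 185⁻¹ ≡ 78 (mod 307).

78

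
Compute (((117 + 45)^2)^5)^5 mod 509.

56

117 + 45 = 162
(162)^2 ≡ 285 (mod 509)
(285)^5 ≡ 187 (mod 509)
(187)^5 ≡ 56 (mod 509)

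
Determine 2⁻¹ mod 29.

15

Apply the Euclidean algorithm and back-substitute:
29 = 14*2 + 1
2 = 2*1 + 0
gcd(2, 29) = 1, so the inverse exists.
Back-substitute for 1:
1 = 1*29 − 14*2
So 2⁻¹ ≡ −14 ≡ 15 (mod 29).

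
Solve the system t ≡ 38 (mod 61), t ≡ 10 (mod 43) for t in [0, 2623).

526

61⁻¹ mod 43: 61·12 ≡ 1 (mod 43), so 61⁻¹ ≡ 12.
t = 38 + 61·((10 − 38)·12 mod 43) = 38 + 61·8 = 526.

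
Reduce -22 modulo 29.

7

-22 = -1*29 + 7, so -22 ≡ 7 (mod 29).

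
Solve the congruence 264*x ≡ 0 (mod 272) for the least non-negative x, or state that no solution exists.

gcd(264, 272) = 8, and 8 | 0, so solutions exist.
Divide through by 8: 33*x mod 34 = 0.
33⁻¹ ≡ 33 (mod 34).
x ≡ 33*0 ≡ 0 (mod 34).
The smallest non-negative solution is x = 0.

0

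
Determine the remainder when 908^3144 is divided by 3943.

3144 in binary is 110001001000, i.e. 3144 = 2048 + 1024 + 64 + 8.
908^1 ≡ 908 (mod 3943)
908^2 ≡ 908^2 = 824464 ≡ 377 (mod 3943)
908^4 ≡ 377^2 = 142129 ≡ 181 (mod 3943)
908^8 ≡ 181^2 = 32761 ≡ 1217 (mod 3943)
908^16 ≡ 1217^2 = 1481089 ≡ 2464 (mod 3943)
908^32 ≡ 2464^2 = 6071296 ≡ 3019 (mod 3943)
908^64 ≡ 3019^2 = 9114361 ≡ 2088 (mod 3943)
908^128 ≡ 2088^2 = 4359744 ≡ 2729 (mod 3943)
908^256 ≡ 2729^2 = 7447441 ≡ 3057 (mod 3943)
908^512 ≡ 3057^2 = 9345249 ≡ 339 (mod 3943)
908^1024 ≡ 339^2 = 114921 ≡ 574 (mod 3943)
908^2048 ≡ 574^2 = 329476 ≡ 2207 (mod 3943)
908^3144 = 908^2048 · 908^1024 · 908^64 · 908^8 ≡ 2207 · 574 · 2088 · 1217 (mod 3943).
Accumulate the product:
2207 · 574 = 1266818 ≡ 1115
1115 · 2088 = 2328120 ≡ 1750
1750 · 1217 = 2129750 ≡ 530

530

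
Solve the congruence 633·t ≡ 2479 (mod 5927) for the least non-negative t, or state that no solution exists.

238

gcd(633, 5927) = 1, so a unique solution mod 5927 exists.
633⁻¹ ≡ 3015 (mod 5927).
t ≡ 3015·2479 ≡ 238 (mod 5927).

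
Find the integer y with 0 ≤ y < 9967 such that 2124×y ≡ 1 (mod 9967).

2839

9967 = 4·2124 + 1471
2124 = 1·1471 + 653
1471 = 2·653 + 165
653 = 3·165 + 158
165 = 1·158 + 7
158 = 22·7 + 4
7 = 1·4 + 3
4 = 1·3 + 1
3 = 3·1 + 0
gcd(2124, 9967) = 1, so the inverse exists.
Back-substitute for 1:
1 = 1·4 − 1·3
  = −1·7 + 2·4
  = 2·158 − 45·7
  = −45·165 + 47·158
  = 47·653 − 186·165
  = −186·1471 + 419·653
  = 419·2124 − 605·1471
  = −605·9967 + 2839·2124
So 2124⁻¹ ≡ 2839 (mod 9967).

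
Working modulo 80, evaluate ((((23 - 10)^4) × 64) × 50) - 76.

23 - 10 = 13
(13)^4 ≡ 1 (mod 80)
1 × 64 = 64
64 × 50 = 3200 ≡ 0 (mod 80)
0 - 76 = -76 ≡ 4 (mod 80)

4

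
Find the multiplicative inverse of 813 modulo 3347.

Apply the Euclidean algorithm and back-substitute:
3347 = 4×813 + 95
813 = 8×95 + 53
95 = 1×53 + 42
53 = 1×42 + 11
42 = 3×11 + 9
11 = 1×9 + 2
9 = 4×2 + 1
2 = 2×1 + 0
gcd(813, 3347) = 1, so the inverse exists.
Bézout: 1 = 368×3347 − 1515×813.
So 813⁻¹ ≡ −1515 ≡ 1832 (mod 3347).

1832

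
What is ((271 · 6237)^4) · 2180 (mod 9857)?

2982

271 · 6237 = 1690227 ≡ 4680 (mod 9857)
(4680)^4 ≡ 1602 (mod 9857)
1602 · 2180 = 3492360 ≡ 2982 (mod 9857)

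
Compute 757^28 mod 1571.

757^1 ≡ 757 (mod 1571)
757^2 ≡ 757^2 = 573049 ≡ 1205 (mod 1571)
757^4 ≡ 1205^2 = 1452025 ≡ 421 (mod 1571)
757^8 ≡ 421^2 = 177241 ≡ 1289 (mod 1571)
757^16 ≡ 1289^2 = 1661521 ≡ 974 (mod 1571)
757^28 = 757^16 × 757^8 × 757^4 ≡ 974 × 1289 × 421 (mod 1571).
Accumulate the product:
974 × 1289 = 1255486 ≡ 257
257 × 421 = 108197 ≡ 1369

1369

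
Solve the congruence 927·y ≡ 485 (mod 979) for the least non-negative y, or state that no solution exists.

gcd(927, 979) = 1, so a unique solution mod 979 exists.
927⁻¹ ≡ 433 (mod 979).
y ≡ 433·485 ≡ 499 (mod 979).

499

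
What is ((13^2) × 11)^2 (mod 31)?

1

(13)^2 ≡ 14 (mod 31)
14 × 11 = 154 ≡ 30 (mod 31)
(30)^2 ≡ 1 (mod 31)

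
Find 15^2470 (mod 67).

22

2470 in binary is 100110100110, i.e. 2470 = 2048 + 256 + 128 + 32 + 4 + 2.
15^1 ≡ 15 (mod 67)
15^2 ≡ 15^2 = 225 ≡ 24 (mod 67)
15^4 ≡ 24^2 = 576 ≡ 40 (mod 67)
15^8 ≡ 40^2 = 1600 ≡ 59 (mod 67)
15^16 ≡ 59^2 = 3481 ≡ 64 (mod 67)
15^32 ≡ 64^2 = 4096 ≡ 9 (mod 67)
15^64 ≡ 9^2 = 81 ≡ 14 (mod 67)
15^128 ≡ 14^2 = 196 ≡ 62 (mod 67)
15^256 ≡ 62^2 = 3844 ≡ 25 (mod 67)
15^512 ≡ 25^2 = 625 ≡ 22 (mod 67)
15^1024 ≡ 22^2 = 484 ≡ 15 (mod 67)
15^2048 ≡ 15^2 = 225 ≡ 24 (mod 67)
15^2470 = 15^2048 · 15^256 · 15^128 · 15^32 · 15^4 · 15^2 ≡ 24 · 25 · 62 · 9 · 40 · 24 (mod 67).
Accumulate the product:
24 · 25 = 600 ≡ 64
64 · 62 = 3968 ≡ 15
15 · 9 = 135 ≡ 1
1 · 40 = 40
40 · 24 = 960 ≡ 22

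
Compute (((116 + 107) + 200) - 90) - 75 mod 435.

116 + 107 = 223
223 + 200 = 423
423 - 90 = 333
333 - 75 = 258

258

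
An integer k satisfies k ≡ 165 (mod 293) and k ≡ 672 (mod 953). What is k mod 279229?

194131

293⁻¹ mod 953: 293·631 ≡ 1 (mod 953), so 293⁻¹ ≡ 631.
k = 165 + 293·((672 − 165)·631 mod 953) = 165 + 293·662 = 194131.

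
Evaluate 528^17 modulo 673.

369

528^1 ≡ 528 (mod 673)
528^2 ≡ 528^2 = 278784 ≡ 162 (mod 673)
528^4 ≡ 162^2 = 26244 ≡ 670 (mod 673)
528^8 ≡ 670^2 = 448900 ≡ 9 (mod 673)
528^16 ≡ 9^2 = 81 (mod 673)
528^17 = 528^16 * 528^1 ≡ 81 * 528 (mod 673).
81 * 528 = 42768 ≡ 369 (mod 673).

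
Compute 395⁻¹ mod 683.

83

683 = 1×395 + 288
395 = 1×288 + 107
288 = 2×107 + 74
107 = 1×74 + 33
74 = 2×33 + 8
33 = 4×8 + 1
8 = 8×1 + 0
gcd(395, 683) = 1, so the inverse exists.
Back-substitute for 1:
1 = 1×33 − 4×8
  = −4×74 + 9×33
  = 9×107 − 13×74
  = −13×288 + 35×107
  = 35×395 − 48×288
  = −48×683 + 83×395
So 395⁻¹ ≡ 83 (mod 683).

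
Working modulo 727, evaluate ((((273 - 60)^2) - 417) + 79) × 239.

628

273 - 60 = 213
(213)^2 ≡ 295 (mod 727)
295 - 417 = -122 ≡ 605 (mod 727)
605 + 79 = 684
684 × 239 = 163476 ≡ 628 (mod 727)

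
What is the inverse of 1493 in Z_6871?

428

6871 = 4·1493 + 899
1493 = 1·899 + 594
899 = 1·594 + 305
594 = 1·305 + 289
305 = 1·289 + 16
289 = 18·16 + 1
16 = 16·1 + 0
gcd(1493, 6871) = 1, so the inverse exists.
Back-substitute for 1:
1 = 1·289 − 18·16
  = −18·305 + 19·289
  = 19·594 − 37·305
  = −37·899 + 56·594
  = 56·1493 − 93·899
  = −93·6871 + 428·1493
So 1493⁻¹ ≡ 428 (mod 6871).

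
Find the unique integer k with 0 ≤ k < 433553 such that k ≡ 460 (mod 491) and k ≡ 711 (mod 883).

169364

491⁻¹ mod 883: 491×223 ≡ 1 (mod 883), so 491⁻¹ ≡ 223.
k = 460 + 491×((711 − 460)×223 mod 883) = 460 + 491×344 = 169364.
Check: 169364 mod 491 = 460, 169364 mod 883 = 711. ✓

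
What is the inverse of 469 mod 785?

785 = 1*469 + 316
469 = 1*316 + 153
316 = 2*153 + 10
153 = 15*10 + 3
10 = 3*3 + 1
3 = 3*1 + 0
gcd(469, 785) = 1, so the inverse exists.
Bézout: 1 = 141*785 − 236*469.
So 469⁻¹ ≡ −236 ≡ 549 (mod 785).

549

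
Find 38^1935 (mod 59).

Using repeated squaring:
1935 in binary is 11110001111, i.e. 1935 = 1024 + 512 + 256 + 128 + 8 + 4 + 2 + 1.
38^1 ≡ 38 (mod 59)
38^2 ≡ 38^2 = 1444 ≡ 28 (mod 59)
38^4 ≡ 28^2 = 784 ≡ 17 (mod 59)
38^8 ≡ 17^2 = 289 ≡ 53 (mod 59)
38^16 ≡ 53^2 = 2809 ≡ 36 (mod 59)
38^32 ≡ 36^2 = 1296 ≡ 57 (mod 59)
38^64 ≡ 57^2 = 3249 ≡ 4 (mod 59)
38^128 ≡ 4^2 = 16 (mod 59)
38^256 ≡ 16^2 = 256 ≡ 20 (mod 59)
38^512 ≡ 20^2 = 400 ≡ 46 (mod 59)
38^1024 ≡ 46^2 = 2116 ≡ 51 (mod 59)
38^1935 = 38^1024 · 38^512 · 38^256 · 38^128 · 38^8 · 38^4 · 38^2 · 38^1 ≡ 51 · 46 · 20 · 16 · 53 · 17 · 28 · 38 (mod 59).
Accumulate the product:
51 · 46 = 2346 ≡ 45
45 · 20 = 900 ≡ 15
15 · 16 = 240 ≡ 4
4 · 53 = 212 ≡ 35
35 · 17 = 595 ≡ 5
5 · 28 = 140 ≡ 22
22 · 38 = 836 ≡ 10

10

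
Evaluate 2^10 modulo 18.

16

2^1 ≡ 2 (mod 18)
2^2 ≡ 2^2 = 4 (mod 18)
2^4 ≡ 4^2 = 16 (mod 18)
2^8 ≡ 16^2 = 256 ≡ 4 (mod 18)
2^10 = 2^8 × 2^2 ≡ 4 × 4 (mod 18).
4 × 4 = 16 ≡ 16 (mod 18).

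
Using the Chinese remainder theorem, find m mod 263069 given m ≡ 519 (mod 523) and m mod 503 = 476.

12548

523⁻¹ mod 503: 523·327 ≡ 1 (mod 503), so 523⁻¹ ≡ 327.
m = 519 + 523·((476 − 519)·327 mod 503) = 519 + 523·23 = 12548.
Check: 12548 mod 523 = 519, 12548 mod 503 = 476. ✓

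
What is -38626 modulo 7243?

4832

-38626 = -6·7243 + 4832, so -38626 ≡ 4832 (mod 7243).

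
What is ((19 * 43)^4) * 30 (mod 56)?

19 * 43 = 817 ≡ 33 (mod 56)
(33)^4 ≡ 9 (mod 56)
9 * 30 = 270 ≡ 46 (mod 56)

46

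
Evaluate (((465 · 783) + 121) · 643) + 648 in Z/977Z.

465 · 783 = 364095 ≡ 651 (mod 977)
651 + 121 = 772
772 · 643 = 496396 ≡ 80 (mod 977)
80 + 648 = 728

728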